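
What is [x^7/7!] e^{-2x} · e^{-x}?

The EGF product rule gives c_7 = Σ_{k_1+k_2=7} C(7; k_1,k_2) · ∏ g_i(k_i), where e^{-2x} gives (-2)^k; e^{-x} gives (-1)^k.
g_1(k) for k = 0…7: 1, -2, 4, -8, 16, -32, 64, -128.
g_2(k) for k = 0…7: 1, -1, 1, -1, 1, -1, 1, -1.
c_7 = Σ_k C(7,k)·g_1(k)·g_2(7−k) = 1·1·(-1) + 7·(-2)·1 + 21·4·(-1) + 35·(-8)·1 + 35·16·(-1) + 21·(-32)·1 + 7·64·(-1) + 1·(-128)·1 = −1 − 14 − 84 − 280 − 560 − 672 − 448 − 128 = -2187.

-2187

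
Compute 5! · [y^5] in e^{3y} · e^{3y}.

7776

The EGF product rule gives c_5 = Σ_{k_1+k_2=5} C(5; k_1,k_2) · ∏ g_i(k_i), where e^{3y} gives (3)^k; e^{3y} gives (3)^k.
g_1(k) for k = 0…5: 1, 3, 9, 27, 81, 243.
g_2(k) for k = 0…5: 1, 3, 9, 27, 81, 243.
c_5 = Σ_k C(5,k)·g_1(k)·g_2(5−k) = 1·1·243 + 5·3·81 + 10·9·27 + 10·27·9 + 5·81·3 + 1·243·1 = 243 + 1215 + 2430 + 2430 + 1215 + 243 = 7776.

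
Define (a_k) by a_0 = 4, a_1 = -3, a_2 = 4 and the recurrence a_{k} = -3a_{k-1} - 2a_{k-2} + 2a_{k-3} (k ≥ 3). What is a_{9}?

The ordinary generating function has denominator 1 + 3q + 2q^2 - 2q^3.
Iterating the recurrence: a_0,…,a_{9} = 4, -3, 4, 2, -20, 64, -148, 276, -404, 364.

364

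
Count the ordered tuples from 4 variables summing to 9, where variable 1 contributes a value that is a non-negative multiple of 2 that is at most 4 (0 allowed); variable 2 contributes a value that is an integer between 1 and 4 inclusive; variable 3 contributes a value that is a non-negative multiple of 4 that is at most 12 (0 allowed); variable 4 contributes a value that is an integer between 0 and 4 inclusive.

The generating function for the choices is (1 + x^2 + x^4)·(x + x^2 + x^3 + x^4)·(1 + x^4 + x^8 + x^12)·(1 + x + x^2 + x^3 + x^4); the count is [x^9].
(1 + x^2 + x^4) has coefficients 1,0,1,0,1 for degrees 0…4.
(x + x^2 + x^3 + x^4) has coefficients 0,1,1,1,1,0,0,0,0,0 for degrees 0…9.
Multiplying by (1 + x^4 + x^8 + x^12) gives running coefficients 0,1,1,1,1,1,1,1,1,1 for degrees 0…9.
Finally multiplying by (1 + x + x^2 + x^3 + x^4), the product of all factors after the first has coefficients 0,1,2,3,4,5,5,5,5,5 for degrees 0…9.
[x^9] = 1·5 + 1·5 + 1·5 = 15.

15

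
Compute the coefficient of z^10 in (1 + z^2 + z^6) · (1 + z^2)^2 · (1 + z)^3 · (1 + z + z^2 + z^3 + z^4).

43

(1 + z^2 + z^6) has coefficients 1,0,1,0,0,0,1 for degrees 0…6.
(1 + z^2)^2 has coefficients 1,0,2,0,1,0,0,0,0,0,0 for degrees 0…10.
Multiplying by (1 + z)^3 gives running coefficients 1,3,5,7,7,5,3,1,0,0,0 for degrees 0…10.
Finally multiplying by (1 + z + z^2 + z^3 + z^4), the product of all factors after the first has coefficients 1,4,9,16,23,27,27,23,16,9,4 for degrees 0…10.
[z^10] = 1·4 + 1·16 + 1·23 = 43.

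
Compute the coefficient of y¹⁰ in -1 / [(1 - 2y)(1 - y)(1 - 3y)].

Partial fractions give a closed form: a_n = (4)·2^n + (-1/2)·1^n + (-9/2)·3^n.
At n = 10: a_10 = -261625.

-261625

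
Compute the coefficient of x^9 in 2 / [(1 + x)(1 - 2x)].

Partial fractions give a closed form: a_n = (2/3)·(-1)^n + (4/3)·2^n.
At n = 9: a_9 = 682.

682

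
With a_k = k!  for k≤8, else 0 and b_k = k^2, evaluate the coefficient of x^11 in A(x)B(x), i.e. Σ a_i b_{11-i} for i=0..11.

The convolution is the x^11 coefficient of A(x)B(x).
Σ = 1·121 + 1·100 + 2·81 + 6·64 + 24·49 + 120·36 + 720·25 + 5040·16 + 40320·9 + 0·4 + 0·1 + 0·0 = 467783.

467783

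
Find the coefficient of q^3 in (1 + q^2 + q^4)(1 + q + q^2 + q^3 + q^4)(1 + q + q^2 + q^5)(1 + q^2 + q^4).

(1 + q^2 + q^4) has coefficients 1,0,1,0 for degrees 0…3.
(1 + q + q^2 + q^3 + q^4) has coefficients 1,1,1,1 for degrees 0…3.
Multiplying by (1 + q + q^2 + q^5) gives running coefficients 1,2,3,3 for degrees 0…3.
Finally multiplying by (1 + q^2 + q^4), the product of all factors after the first has coefficients 1,2,4,5 for degrees 0…3.
[q^3] = 1·5 + 1·2 = 7.

7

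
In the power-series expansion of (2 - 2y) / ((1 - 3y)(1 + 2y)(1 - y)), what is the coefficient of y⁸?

8078

The denominator gives the recurrence a_n = 2a_(n−1) + 5a_(n−2) − 6a_(n−3) for n ≥ 3; the numerator fixes a_0 = 2, a_1 = 2, a_2 = 14.
Iterating: 2, 2, 14, 26, 110, 266, 926, 2522, 8078, so a_8 = 8078.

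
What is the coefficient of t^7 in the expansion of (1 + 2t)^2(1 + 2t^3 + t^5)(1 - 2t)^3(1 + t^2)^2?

(1 + 2t)^2 has coefficients 1,4,4 for degrees 0…2.
(1 + 2t^3 + t^5) has coefficients 1,0,0,2,0,1,0,0 for degrees 0…7.
Multiplying by (1 - 2t)^3 gives running coefficients 1,-6,12,-6,-12,25,-22,12 for degrees 0…7.
Finally multiplying by (1 + t^2)^2, the product of all factors after the first has coefficients 1,-6,14,-18,13,7,-34,56 for degrees 0…7.
[t^7] = 1·56 + 4·(-34) + 4·7 = -52.

-52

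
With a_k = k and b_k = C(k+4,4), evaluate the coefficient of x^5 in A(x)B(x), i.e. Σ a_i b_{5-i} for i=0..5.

210

The convolution is the x^5 coefficient of A(x)B(x).
Σ = 0·126 + 1·70 + 2·35 + 3·15 + 4·5 + 5·1 = 210.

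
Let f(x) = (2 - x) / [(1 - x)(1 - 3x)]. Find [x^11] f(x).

442867

Partial fractions give a closed form: a_n = (-1/2)·1^n + (5/2)·3^n.
At n = 11: a_11 = 442867.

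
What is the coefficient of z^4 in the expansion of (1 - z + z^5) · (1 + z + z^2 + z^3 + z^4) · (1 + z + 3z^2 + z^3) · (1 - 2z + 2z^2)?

4

(1 - z + z^5) has coefficients 1,-1,0,0,0 for degrees 0…4.
(1 + z + z^2 + z^3 + z^4) has coefficients 1,1,1,1,1 for degrees 0…4.
Multiplying by (1 + z + 3z^2 + z^3) gives running coefficients 1,2,5,6,6 for degrees 0…4.
Finally multiplying by (1 - 2z + 2z^2), the product of all factors after the first has coefficients 1,0,3,0,4 for degrees 0…4.
[z^4] = 1·4 − 1·0 = 4.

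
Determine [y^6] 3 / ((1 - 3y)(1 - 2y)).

6177

The denominator gives the recurrence a_n = 5a_(n−1) − 6a_(n−2) for n ≥ 2; the numerator fixes a_0 = 3, a_1 = 15.
Iterating: 3, 15, 57, 195, 633, 1995, 6177, so a_6 = 6177.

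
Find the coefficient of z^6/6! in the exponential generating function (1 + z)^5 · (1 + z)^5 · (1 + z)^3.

1235520

The EGF product rule gives c_6 = Σ_{k_1+k_2+k_3=6} C(6; k_1,k_2,k_3) · ∏ g_i(k_i), where (1+z)^5 gives the falling factorial (5)_k; (1+z)^5 gives the falling factorial (5)_k; (1+z)^3 gives the falling factorial (3)_k.
g_1(k) for k = 0…6: 1, 5, 20, 60, 120, 120, 0.
g_2(k) for k = 0…6: 1, 5, 20, 60, 120, 120, 0.
g_3(k) for k = 0…6: 1, 3, 6, 6, 0, 0, 0.
First combine the last two factors: h(k) = Σ_j C(k,j)·g_2(j)·g_3(k−j) for k = 0…6: 1, 8, 56, 336, 1680, 6720, 20160.
c_6 = Σ_k C(6,k)·g_1(k)·h(6−k) = 1·1·20160 + 6·5·6720 + 15·20·1680 + 20·60·336 + 15·120·56 + 6·120·8 = 20160 + 201600 + 504000 + 403200 + 100800 + 5760 = 1235520.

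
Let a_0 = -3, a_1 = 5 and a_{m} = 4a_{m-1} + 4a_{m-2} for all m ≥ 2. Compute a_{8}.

131328

The ordinary generating function has denominator 1 - 4t - 4t^2.
Iterating the recurrence: a_0,…,a_{8} = -3, 5, 8, 52, 240, 1168, 5632, 27200, 131328.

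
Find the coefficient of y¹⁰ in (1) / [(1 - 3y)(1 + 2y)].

Partial fractions give a closed form: a_n = (3/5)·3^n + (2/5)·(-2)^n.
At n = 10: a_10 = 35839.

35839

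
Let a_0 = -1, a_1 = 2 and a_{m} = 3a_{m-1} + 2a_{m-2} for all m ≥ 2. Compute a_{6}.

712

The ordinary generating function has denominator 1 - 3x - 2x^2.
Iterating the recurrence: a_0,…,a_{6} = -1, 2, 4, 16, 56, 200, 712.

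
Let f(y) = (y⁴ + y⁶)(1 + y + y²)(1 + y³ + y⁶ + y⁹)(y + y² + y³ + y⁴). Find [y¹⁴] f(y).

(y⁴ + y⁶) has coefficients 0,0,0,0,1,0,1 for degrees 0…6.
(1 + y + y²) has coefficients 1,1,1,0,0,0,0,0,0,0,0,0,0,0,0 for degrees 0…14.
Multiplying by (1 + y³ + y⁶ + y⁹) gives running coefficients 1,1,1,1,1,1,1,1,1,1,1,1,0,0,0 for degrees 0…14.
Finally multiplying by (y + y² + y³ + y⁴), the product of all factors after the first has coefficients 0,1,2,3,4,4,4,4,4,4,4,4,4,3,2 for degrees 0…14.
[y¹⁴] = 1·4 + 1·4 = 8.

8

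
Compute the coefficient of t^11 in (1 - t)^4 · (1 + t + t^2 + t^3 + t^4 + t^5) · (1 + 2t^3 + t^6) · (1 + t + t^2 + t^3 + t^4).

-2

(1 - t)^4 has coefficients 1,-4,6,-4,1 for degrees 0…4.
(1 + t + t^2 + t^3 + t^4 + t^5) has coefficients 1,1,1,1,1,1,0,0,0,0,0,0 for degrees 0…11.
Multiplying by (1 + 2t^3 + t^6) gives running coefficients 1,1,1,3,3,3,3,3,3,1,1,1 for degrees 0…11.
Finally multiplying by (1 + t + t^2 + t^3 + t^4), the product of all factors after the first has coefficients 1,2,3,6,9,11,13,15,15,13,11,9 for degrees 0…11.
[t^11] = 1·9 − 4·11 + 6·13 − 4·15 + 1·15 = -2.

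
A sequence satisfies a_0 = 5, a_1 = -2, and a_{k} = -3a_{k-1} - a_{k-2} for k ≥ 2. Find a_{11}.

The ordinary generating function has denominator 1 + 3q + q^2.
Iterating the recurrence: a_0,…,a_{11} = 5, -2, 1, -1, 2, -5, 13, -34, 89, -233, 610, -1597.

-1597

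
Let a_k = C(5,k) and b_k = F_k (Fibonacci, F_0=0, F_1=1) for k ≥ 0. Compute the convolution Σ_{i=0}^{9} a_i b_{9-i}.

377

The convolution is the t^9 coefficient of A(t)B(t).
Σ = 1·34 + 5·21 + 10·13 + 10·8 + 5·5 + 1·3 + 0·2 + 0·1 + 0·1 + 0·0 = 377.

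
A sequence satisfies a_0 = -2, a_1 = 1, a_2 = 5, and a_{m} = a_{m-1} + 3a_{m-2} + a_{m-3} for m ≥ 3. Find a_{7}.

274

The ordinary generating function has denominator 1 - q - 3q^2 - q^3.
Iterating the recurrence: a_0,…,a_{7} = -2, 1, 5, 6, 22, 45, 117, 274.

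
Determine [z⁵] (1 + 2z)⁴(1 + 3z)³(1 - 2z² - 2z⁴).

(1 + 2z)⁴ has coefficients 1,8,24,32,16 for degrees 0…4.
(1 + 3z)³ has coefficients 1,9,27,27,0,0 for degrees 0…5.
Finally multiplying by (1 - 2z² - 2z⁴), the product of all factors after the first has coefficients 1,9,25,9,-56,-72 for degrees 0…5.
[z⁵] = 1·(-72) + 8·(-56) + 24·9 + 32·25 + 16·9 = 640.

640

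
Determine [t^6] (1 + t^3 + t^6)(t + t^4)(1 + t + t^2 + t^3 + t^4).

(1 + t^3 + t^6) has coefficients 1,0,0,1,0,0,1 for degrees 0…6.
(t + t^4) has coefficients 0,1,0,0,1,0,0 for degrees 0…6.
Finally multiplying by (1 + t + t^2 + t^3 + t^4), the product of all factors after the first has coefficients 0,1,1,1,2,2,1 for degrees 0…6.
[t^6] = 1·1 + 1·1 + 1·0 = 2.

2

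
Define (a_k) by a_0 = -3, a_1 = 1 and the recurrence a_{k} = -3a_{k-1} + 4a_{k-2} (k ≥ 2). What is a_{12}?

-13421775

The ordinary generating function has denominator 1 + 3x - 4x^2.
Iterating the recurrence: a_0,…,a_{12} = -3, 1, -15, 49, -207, 817, -3279, 13105, -52431, 209713, -838863, 3355441, -13421775.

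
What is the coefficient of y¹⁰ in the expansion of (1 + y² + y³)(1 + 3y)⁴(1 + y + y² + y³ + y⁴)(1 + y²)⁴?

(1 + y² + y³) has coefficients 1,0,1,1 for degrees 0…3.
(1 + 3y)⁴ has coefficients 1,12,54,108,81,0,0,0,0,0,0 for degrees 0…10.
Multiplying by (1 + y + y² + y³ + y⁴) gives running coefficients 1,13,67,175,256,255,243,189,81,0,0 for degrees 0…10.
Finally multiplying by (1 + y²)⁴, the product of all factors after the first has coefficients 1,13,71,227,530,1033,1673,2311,2858,2999,2873 for degrees 0…10.
[y¹⁰] = 1·2873 + 1·2858 + 1·2311 = 8042.

8042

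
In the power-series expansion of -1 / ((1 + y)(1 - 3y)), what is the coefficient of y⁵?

-182

The denominator gives the recurrence a_n = 2a_(n−1) + 3a_(n−2) for n ≥ 2; the numerator fixes a_0 = -1, a_1 = -2.
Iterating: -1, -2, -7, -20, -61, -182, so a_5 = -182.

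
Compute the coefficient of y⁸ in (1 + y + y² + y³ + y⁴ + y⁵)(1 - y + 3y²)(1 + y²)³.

18

(1 + y + y² + y³ + y⁴ + y⁵) has coefficients 1,1,1,1,1,1 for degrees 0…5.
(1 - y + 3y²) has coefficients 1,-1,3,0,0,0,0,0,0 for degrees 0…8.
Finally multiplying by (1 + y²)³, the product of all factors after the first has coefficients 1,-1,6,-3,12,-3,10,-1,3 for degrees 0…8.
[y⁸] = 1·3 + 1·(-1) + 1·10 + 1·(-3) + 1·12 + 1·(-3) = 18.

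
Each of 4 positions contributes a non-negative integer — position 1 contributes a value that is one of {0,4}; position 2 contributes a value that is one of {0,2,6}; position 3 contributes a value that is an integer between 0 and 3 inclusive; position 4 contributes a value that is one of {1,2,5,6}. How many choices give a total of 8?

10

The generating function for the choices is (1 + z^4)·(1 + z^2 + z^6)·(1 + z + z^2 + z^3)·(z + z^2 + z^5 + z^6); the count is [z^8].
(1 + z^4) has coefficients 1,0,0,0,1 for degrees 0…4.
(1 + z^2 + z^6) has coefficients 1,0,1,0,0,0,1,0,0 for degrees 0…8.
Multiplying by (1 + z + z^2 + z^3) gives running coefficients 1,1,2,2,1,1,1,1,1 for degrees 0…8.
Finally multiplying by (z + z^2 + z^5 + z^6), the product of all factors after the first has coefficients 0,1,2,3,4,4,4,5,6 for degrees 0…8.
[z^8] = 1·6 + 1·4 = 10.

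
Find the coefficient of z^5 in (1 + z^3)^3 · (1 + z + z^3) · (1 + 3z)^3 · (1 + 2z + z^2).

(1 + z^3)^3 has coefficients 1,0,0,3,0,0 for degrees 0…5.
(1 + z + z^3) has coefficients 1,1,0,1,0,0 for degrees 0…5.
Multiplying by (1 + 3z)^3 gives running coefficients 1,10,36,55,36,27 for degrees 0…5.
Finally multiplying by (1 + 2z + z^2), the product of all factors after the first has coefficients 1,12,57,137,182,154 for degrees 0…5.
[z^5] = 1·154 + 3·57 = 325.

325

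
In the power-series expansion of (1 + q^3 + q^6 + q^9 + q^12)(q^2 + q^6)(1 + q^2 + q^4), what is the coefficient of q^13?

(1 + q^3 + q^6 + q^9 + q^12) has coefficients 1,0,0,1,0,0,1,0,0,1,0,0,1 for degrees 0…12.
(q^2 + q^6) has coefficients 0,0,1,0,0,0,1,0,0,0,0,0,0,0 for degrees 0…13.
Finally multiplying by (1 + q^2 + q^4), the product of all factors after the first has coefficients 0,0,1,0,1,0,2,0,1,0,1,0,0,0 for degrees 0…13.
[q^13] = 1·0 + 1·1 + 1·0 + 1·1 + 1·0 = 2.

2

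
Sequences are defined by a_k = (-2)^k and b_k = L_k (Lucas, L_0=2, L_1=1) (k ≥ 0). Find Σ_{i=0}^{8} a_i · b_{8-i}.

This is [x^8] in the product of the two ordinary generating functions.
Σ = 1·47 − 2·29 + 4·18 − 8·11 + 16·7 − 32·4 + 64·3 − 128·1 + 256·2 = 533.

533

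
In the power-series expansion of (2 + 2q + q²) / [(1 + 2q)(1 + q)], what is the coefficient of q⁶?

159

The denominator gives the recurrence a_n = −3a_(n−1) − 2a_(n−2) for n ≥ 3; the numerator fixes a_0 = 2, a_1 = -4, a_2 = 9.
Iterating: 2, -4, 9, -19, 39, -79, 159, so a_6 = 159.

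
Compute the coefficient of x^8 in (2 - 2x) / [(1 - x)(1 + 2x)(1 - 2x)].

512

The denominator gives the recurrence a_n = a_(n−1) + 4a_(n−2) − 4a_(n−3) for n ≥ 3; the numerator fixes a_0 = 2, a_1 = 0, a_2 = 8.
Iterating: 2, 0, 8, 0, 32, 0, 128, 0, 512, so a_8 = 512.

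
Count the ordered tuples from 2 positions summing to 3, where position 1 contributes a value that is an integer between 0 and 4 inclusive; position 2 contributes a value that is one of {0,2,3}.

3

The generating function for the choices is (1 + x + x^2 + x^3 + x^4)·(1 + x^2 + x^3); the count is [x^3].
(1 + x + x^2 + x^3 + x^4) has coefficients 1,1,1,1 for degrees 0…3.
(1 + x^2 + x^3) has coefficients 1,0,1,1 for degrees 0…3.
[x^3] = 1·1 + 1·1 + 1·0 + 1·1 = 3.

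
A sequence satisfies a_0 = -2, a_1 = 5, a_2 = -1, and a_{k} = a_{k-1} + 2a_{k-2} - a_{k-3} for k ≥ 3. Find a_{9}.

219

The ordinary generating function has denominator 1 - y - 2y^2 + y^3.
Iterating the recurrence: a_0,…,a_{9} = -2, 5, -1, 11, 4, 27, 24, 74, 95, 219.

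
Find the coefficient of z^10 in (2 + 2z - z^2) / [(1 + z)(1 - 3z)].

113177

The denominator gives the recurrence a_n = 2a_(n−1) + 3a_(n−2) for n ≥ 3; the numerator fixes a_0 = 2, a_1 = 6, a_2 = 17.
Iterating: 2, 6, 17, 52, 155, 466, 1397, 4192, 12575, 37726, 113177, so a_10 = 113177.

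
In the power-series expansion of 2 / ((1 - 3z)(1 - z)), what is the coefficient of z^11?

531440

Partial fractions give a closed form: a_n = (3)·3^n + (-1)·1^n.
At n = 11: a_11 = 531440.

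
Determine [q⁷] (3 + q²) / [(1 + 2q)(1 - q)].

The denominator gives the recurrence a_n = −a_(n−1) + 2a_(n−2) for n ≥ 3; the numerator fixes a_0 = 3, a_1 = -3, a_2 = 10.
Iterating: 3, -3, 10, -16, 36, -68, 140, -276, so a_7 = -276.

-276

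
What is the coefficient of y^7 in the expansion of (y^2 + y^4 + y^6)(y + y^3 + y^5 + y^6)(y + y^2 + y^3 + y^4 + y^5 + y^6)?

3

(y^2 + y^4 + y^6) has coefficients 0,0,1,0,1,0,1 for degrees 0…6.
(y + y^3 + y^5 + y^6) has coefficients 0,1,0,1,0,1,1,0 for degrees 0…7.
Finally multiplying by (y + y^2 + y^3 + y^4 + y^5 + y^6), the product of all factors after the first has coefficients 0,0,1,1,2,2,3,4 for degrees 0…7.
[y^7] = 1·2 + 1·1 + 1·0 = 3.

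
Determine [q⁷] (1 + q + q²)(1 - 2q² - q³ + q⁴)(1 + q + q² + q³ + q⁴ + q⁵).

(1 + q + q²) has coefficients 1,1,1 for degrees 0…2.
(1 - 2q² - q³ + q⁴) has coefficients 1,0,-2,-1,1,0,0,0 for degrees 0…7.
Finally multiplying by (1 + q + q² + q³ + q⁴ + q⁵), the product of all factors after the first has coefficients 1,1,-1,-2,-1,-1,-2,-2 for degrees 0…7.
[q⁷] = 1·(-2) + 1·(-2) + 1·(-1) = -5.

-5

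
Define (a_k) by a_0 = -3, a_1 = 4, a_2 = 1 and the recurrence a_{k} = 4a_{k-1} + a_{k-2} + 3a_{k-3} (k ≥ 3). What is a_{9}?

The ordinary generating function has denominator 1 - 4y - y^2 - 3y^3.
Iterating the recurrence: a_0,…,a_{9} = -3, 4, 1, -1, 9, 38, 158, 697, 3060, 13411.

13411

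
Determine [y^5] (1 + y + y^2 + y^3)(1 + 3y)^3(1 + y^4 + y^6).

(1 + y + y^2 + y^3) has coefficients 1,1,1,1 for degrees 0…3.
(1 + 3y)^3 has coefficients 1,9,27,27,0,0 for degrees 0…5.
Finally multiplying by (1 + y^4 + y^6), the product of all factors after the first has coefficients 1,9,27,27,1,9 for degrees 0…5.
[y^5] = 1·9 + 1·1 + 1·27 + 1·27 = 64.

64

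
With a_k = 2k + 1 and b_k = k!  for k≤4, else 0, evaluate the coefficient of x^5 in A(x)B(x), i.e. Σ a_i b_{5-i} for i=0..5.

136

This is [x^5] in the product of the two ordinary generating functions.
Σ = 1·0 + 3·24 + 5·6 + 7·2 + 9·1 + 11·1 = 136.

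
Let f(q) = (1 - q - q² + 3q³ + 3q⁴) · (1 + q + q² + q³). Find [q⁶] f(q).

(1 - q - q² + 3q³ + 3q⁴) has coefficients 1,-1,-1,3,3 for degrees 0…4.
(1 + q + q² + q³) has coefficients 1,1,1,1,0,0,0 for degrees 0…6.
[q⁶] = 1·0 − 1·0 − 1·0 + 3·1 + 3·1 = 6.

6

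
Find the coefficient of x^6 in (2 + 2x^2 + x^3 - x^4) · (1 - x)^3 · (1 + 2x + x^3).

-3

(2 + 2x^2 + x^3 - x^4) has coefficients 2,0,2,1,-1 for degrees 0…4.
(1 - x)^3 has coefficients 1,-3,3,-1,0,0,0 for degrees 0…6.
Finally multiplying by (1 + 2x + x^3), the product of all factors after the first has coefficients 1,-1,-3,6,-5,3,-1 for degrees 0…6.
[x^6] = 2·(-1) + 2·(-5) + 1·6 − 1·(-3) = -3.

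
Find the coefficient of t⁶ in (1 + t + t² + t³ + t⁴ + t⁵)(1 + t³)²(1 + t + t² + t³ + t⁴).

13

(1 + t + t² + t³ + t⁴ + t⁵) has coefficients 1,1,1,1,1,1 for degrees 0…5.
(1 + t³)² has coefficients 1,0,0,2,0,0,1 for degrees 0…6.
Finally multiplying by (1 + t + t² + t³ + t⁴), the product of all factors after the first has coefficients 1,1,1,3,3,2,3 for degrees 0…6.
[t⁶] = 1·3 + 1·2 + 1·3 + 1·3 + 1·1 + 1·1 = 13.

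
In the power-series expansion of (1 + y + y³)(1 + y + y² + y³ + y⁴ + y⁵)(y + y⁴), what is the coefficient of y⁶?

(1 + y + y³) has coefficients 1,1,0,1 for degrees 0…3.
(1 + y + y² + y³ + y⁴ + y⁵) has coefficients 1,1,1,1,1,1,0 for degrees 0…6.
Finally multiplying by (y + y⁴), the product of all factors after the first has coefficients 0,1,1,1,2,2,2 for degrees 0…6.
[y⁶] = 1·2 + 1·2 + 1·1 = 5.

5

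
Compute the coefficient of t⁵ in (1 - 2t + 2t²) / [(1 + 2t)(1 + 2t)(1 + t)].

-677

The denominator gives the recurrence a_n = −5a_(n−1) − 8a_(n−2) − 4a_(n−3) for n ≥ 3; the numerator fixes a_0 = 1, a_1 = -7, a_2 = 29.
Iterating: 1, -7, 29, -93, 261, -677, so a_5 = -677.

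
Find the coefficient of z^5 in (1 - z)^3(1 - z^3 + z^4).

-6

(1 - z)^3 has coefficients 1,-3,3,-1 for degrees 0…3.
(1 - z^3 + z^4) has coefficients 1,0,0,-1,1,0 for degrees 0…5.
[z^5] = 1·0 − 3·1 + 3·(-1) − 1·0 = -6.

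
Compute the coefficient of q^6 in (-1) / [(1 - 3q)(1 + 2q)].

The denominator gives the recurrence a_n = a_(n−1) + 6a_(n−2) for n ≥ 2; the numerator fixes a_0 = -1, a_1 = -1.
Iterating: -1, -1, -7, -13, -55, -133, -463, so a_6 = -463.

-463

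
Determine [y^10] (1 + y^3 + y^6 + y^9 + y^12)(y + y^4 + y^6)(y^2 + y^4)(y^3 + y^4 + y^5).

(1 + y^3 + y^6 + y^9 + y^12) has coefficients 1,0,0,1,0,0,1,0,0,1,0 for degrees 0…10.
(y + y^4 + y^6) has coefficients 0,1,0,0,1,0,1,0,0,0,0 for degrees 0…10.
Multiplying by (y^2 + y^4) gives running coefficients 0,0,0,1,0,1,1,0,2,0,1 for degrees 0…10.
Finally multiplying by (y^3 + y^4 + y^5), the product of all factors after the first has coefficients 0,0,0,0,0,0,1,1,2,2,2 for degrees 0…10.
[y^10] = 1·2 + 1·1 + 1·0 + 1·0 = 3.

3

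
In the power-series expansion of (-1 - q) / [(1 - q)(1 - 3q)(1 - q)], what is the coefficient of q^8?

-19673

The denominator gives the recurrence a_n = 5a_(n−1) − 7a_(n−2) + 3a_(n−3) for n ≥ 3; the numerator fixes a_0 = -1, a_1 = -6, a_2 = -23.
Iterating: -1, -6, -23, -76, -237, -722, -2179, -6552, -19673, so a_8 = -19673.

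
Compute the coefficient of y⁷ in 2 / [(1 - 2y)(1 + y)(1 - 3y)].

9500

Partial fractions give a closed form: a_n = (-8/3)·2^n + (1/6)·(-1)^n + (9/2)·3^n.
At n = 7: a_7 = 9500.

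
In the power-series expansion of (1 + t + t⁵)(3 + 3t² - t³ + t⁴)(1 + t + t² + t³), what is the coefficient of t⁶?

(1 + t + t⁵) has coefficients 1,1,0,0,0,1 for degrees 0…5.
(3 + 3t² - t³ + t⁴) has coefficients 3,0,3,-1,1,0,0 for degrees 0…6.
Finally multiplying by (1 + t + t² + t³), the product of all factors after the first has coefficients 3,3,6,5,3,3,0 for degrees 0…6.
[t⁶] = 1·0 + 1·3 + 1·3 = 6.

6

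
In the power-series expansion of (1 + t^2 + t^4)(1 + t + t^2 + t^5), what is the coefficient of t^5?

2

(1 + t^2 + t^4) has coefficients 1,0,1,0,1 for degrees 0…4.
(1 + t + t^2 + t^5) has coefficients 1,1,1,0,0,1 for degrees 0…5.
[t^5] = 1·1 + 1·0 + 1·1 = 2.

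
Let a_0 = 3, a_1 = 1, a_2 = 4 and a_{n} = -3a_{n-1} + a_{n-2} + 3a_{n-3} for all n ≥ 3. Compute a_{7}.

The ordinary generating function has denominator 1 + 3x - x^2 - 3x^3.
Iterating the recurrence: a_0,…,a_{7} = 3, 1, 4, -2, 13, -29, 94, -272.

-272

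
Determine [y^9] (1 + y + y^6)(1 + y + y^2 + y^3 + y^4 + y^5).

(1 + y + y^6) has coefficients 1,1,0,0,0,0,1 for degrees 0…6.
(1 + y + y^2 + y^3 + y^4 + y^5) has coefficients 1,1,1,1,1,1,0,0,0,0 for degrees 0…9.
[y^9] = 1·0 + 1·0 + 1·1 = 1.

1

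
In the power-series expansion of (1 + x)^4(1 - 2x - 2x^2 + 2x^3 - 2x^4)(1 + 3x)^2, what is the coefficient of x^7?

-96

(1 + x)^4 has coefficients 1,4,6,4,1 for degrees 0…4.
(1 - 2x - 2x^2 + 2x^3 - 2x^4) has coefficients 1,-2,-2,2,-2,0,0,0 for degrees 0…7.
Finally multiplying by (1 + 3x)^2, the product of all factors after the first has coefficients 1,4,-5,-28,-8,6,-18,0 for degrees 0…7.
[x^7] = 1·0 + 4·(-18) + 6·6 + 4·(-8) + 1·(-28) = -96.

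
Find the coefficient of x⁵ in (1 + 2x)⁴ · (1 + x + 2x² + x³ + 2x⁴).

(1 + 2x)⁴ has coefficients 1,8,24,32,16 for degrees 0…4.
(1 + x + 2x² + x³ + 2x⁴) has coefficients 1,1,2,1,2,0 for degrees 0…5.
[x⁵] = 1·0 + 8·2 + 24·1 + 32·2 + 16·1 = 120.

120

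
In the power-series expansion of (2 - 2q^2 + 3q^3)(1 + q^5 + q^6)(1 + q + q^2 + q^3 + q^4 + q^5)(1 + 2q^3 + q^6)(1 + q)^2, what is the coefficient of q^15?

63

(2 - 2q^2 + 3q^3) has coefficients 2,0,-2,3 for degrees 0…3.
(1 + q^5 + q^6) has coefficients 1,0,0,0,0,1,1,0,0,0,0,0,0,0,0,0 for degrees 0…15.
Multiplying by (1 + q + q^2 + q^3 + q^4 + q^5) gives running coefficients 1,1,1,1,1,2,2,2,2,2,2,1,0,0,0,0 for degrees 0…15.
Multiplying by (1 + 2q^3 + q^6) gives running coefficients 1,1,1,3,3,4,5,5,7,7,7,7,6,6,4,2 for degrees 0…15.
Finally multiplying by (1 + q)^2, the product of all factors after the first has coefficients 1,3,4,6,10,13,16,19,22,26,28,28,27,25,22,16 for degrees 0…15.
[q^15] = 2·16 − 2·25 + 3·27 = 63.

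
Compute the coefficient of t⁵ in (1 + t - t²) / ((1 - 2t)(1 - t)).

The denominator gives the recurrence a_n = 3a_(n−1) − 2a_(n−2) for n ≥ 3; the numerator fixes a_0 = 1, a_1 = 4, a_2 = 9.
Iterating: 1, 4, 9, 19, 39, 79, so a_5 = 79.

79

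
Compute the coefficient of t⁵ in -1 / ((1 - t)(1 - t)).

-6

The denominator gives the recurrence a_n = 2a_(n−1) − a_(n−2) for n ≥ 2; the numerator fixes a_0 = -1, a_1 = -2.
Iterating: -1, -2, -3, -4, -5, -6, so a_5 = -6.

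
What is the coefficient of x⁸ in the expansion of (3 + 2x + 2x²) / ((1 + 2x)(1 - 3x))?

The denominator gives the recurrence a_n = a_(n−1) + 6a_(n−2) for n ≥ 3; the numerator fixes a_0 = 3, a_1 = 5, a_2 = 25.
Iterating: 3, 5, 25, 55, 205, 535, 1765, 4975, 15565, so a_8 = 15565.

15565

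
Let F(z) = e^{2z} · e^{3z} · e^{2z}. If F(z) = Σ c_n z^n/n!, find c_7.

823543

The EGF product rule gives c_7 = Σ_{k_1+k_2+k_3=7} C(7; k_1,k_2,k_3) · ∏ g_i(k_i), where e^{2z} gives (2)^k; e^{3z} gives (3)^k; e^{2z} gives (2)^k.
g_1(k) for k = 0…7: 1, 2, 4, 8, 16, 32, 64, 128.
g_2(k) for k = 0…7: 1, 3, 9, 27, 81, 243, 729, 2187.
g_3(k) for k = 0…7: 1, 2, 4, 8, 16, 32, 64, 128.
First combine the last two factors: h(k) = Σ_j C(k,j)·g_2(j)·g_3(k−j) for k = 0…7: 1, 5, 25, 125, 625, 3125, 15625, 78125.
c_7 = Σ_k C(7,k)·g_1(k)·h(7−k) = 1·1·78125 + 7·2·15625 + 21·4·3125 + 35·8·625 + 35·16·125 + 21·32·25 + 7·64·5 + 1·128·1 = 78125 + 218750 + 262500 + 175000 + 70000 + 16800 + 2240 + 128 = 823543.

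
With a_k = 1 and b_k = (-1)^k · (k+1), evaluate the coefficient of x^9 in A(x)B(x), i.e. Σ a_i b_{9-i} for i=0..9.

-5

Write out a_i and b_{9-i} for i = 0,…,9 and sum the products.
Σ = 1·(-10) + 1·9 + 1·(-8) + 1·7 + 1·(-6) + 1·5 + 1·(-4) + 1·3 + 1·(-2) + 1·1 = -5.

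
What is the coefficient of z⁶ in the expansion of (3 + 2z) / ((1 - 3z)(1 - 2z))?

The denominator gives the recurrence a_n = 5a_(n−1) − 6a_(n−2) for n ≥ 2; the numerator fixes a_0 = 3, a_1 = 17.
Iterating: 3, 17, 67, 233, 763, 2417, 7507, so a_6 = 7507.

7507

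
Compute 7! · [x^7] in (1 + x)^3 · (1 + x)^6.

181440

The EGF product rule gives c_7 = Σ_{k_1+k_2=7} C(7; k_1,k_2) · ∏ g_i(k_i), where (1+x)^3 gives the falling factorial (3)_k; (1+x)^6 gives the falling factorial (6)_k.
g_1(k) for k = 0…7: 1, 3, 6, 6, 0, 0, 0, 0.
g_2(k) for k = 0…7: 1, 6, 30, 120, 360, 720, 720, 0.
c_7 = Σ_k C(7,k)·g_1(k)·g_2(7−k) = 7·3·720 + 21·6·720 + 35·6·360 = 15120 + 90720 + 75600 = 181440.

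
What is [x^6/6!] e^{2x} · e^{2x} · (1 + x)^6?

The EGF product rule gives c_6 = Σ_{k_1+k_2+k_3=6} C(6; k_1,k_2,k_3) · ∏ g_i(k_i), where e^{2x} gives (2)^k; e^{2x} gives (2)^k; (1+x)^6 gives the falling factorial (6)_k.
g_1(k) for k = 0…6: 1, 2, 4, 8, 16, 32, 64.
g_2(k) for k = 0…6: 1, 2, 4, 8, 16, 32, 64.
g_3(k) for k = 0…6: 1, 6, 30, 120, 360, 720, 720.
First combine the last two factors: h(k) = Σ_j C(k,j)·g_2(j)·g_3(k−j) for k = 0…6: 1, 8, 58, 380, 2248, 12032, 58576.
c_6 = Σ_k C(6,k)·g_1(k)·h(6−k) = 1·1·58576 + 6·2·12032 + 15·4·2248 + 20·8·380 + 15·16·58 + 6·32·8 + 1·64·1 = 58576 + 144384 + 134880 + 60800 + 13920 + 1536 + 64 = 414160.

414160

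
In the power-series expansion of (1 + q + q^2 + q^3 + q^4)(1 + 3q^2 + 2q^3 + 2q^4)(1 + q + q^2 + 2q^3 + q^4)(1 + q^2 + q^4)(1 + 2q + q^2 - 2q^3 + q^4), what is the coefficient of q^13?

(1 + q + q^2 + q^3 + q^4) has coefficients 1,1,1,1,1 for degrees 0…4.
(1 + 3q^2 + 2q^3 + 2q^4) has coefficients 1,0,3,2,2,0,0,0,0,0,0,0,0,0 for degrees 0…13.
Multiplying by (1 + q + q^2 + 2q^3 + q^4) gives running coefficients 1,1,4,7,8,10,9,6,2,0,0,0,0,0 for degrees 0…13.
Multiplying by (1 + q^2 + q^4) gives running coefficients 1,1,5,8,13,18,21,23,19,16,11,6,2,0 for degrees 0…13.
Finally multiplying by (1 + 2q + q^2 - 2q^3 + q^4), the product of all factors after the first has coefficients 1,3,8,17,33,43,59,65,63,53,37,29,12,4 for degrees 0…13.
[q^13] = 1·4 + 1·12 + 1·29 + 1·37 + 1·53 = 135.

135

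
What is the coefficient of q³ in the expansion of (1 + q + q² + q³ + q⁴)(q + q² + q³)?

(1 + q + q² + q³ + q⁴) has coefficients 1,1,1,1 for degrees 0…3.
(q + q² + q³) has coefficients 0,1,1,1 for degrees 0…3.
[q³] = 1·1 + 1·1 + 1·1 + 1·0 = 3.

3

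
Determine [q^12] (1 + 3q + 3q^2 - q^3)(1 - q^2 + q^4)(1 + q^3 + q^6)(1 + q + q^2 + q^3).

3

(1 + 3q + 3q^2 - q^3) has coefficients 1,3,3,-1 for degrees 0…3.
(1 - q^2 + q^4) has coefficients 1,0,-1,0,1,0,0,0,0,0,0,0,0 for degrees 0…12.
Multiplying by (1 + q^3 + q^6) gives running coefficients 1,0,-1,1,1,-1,1,1,-1,0,1,0,0 for degrees 0…12.
Finally multiplying by (1 + q + q^2 + q^3), the product of all factors after the first has coefficients 1,1,0,1,1,0,2,2,0,1,1,0,1 for degrees 0…12.
[q^12] = 1·1 + 3·0 + 3·1 − 1·1 = 3.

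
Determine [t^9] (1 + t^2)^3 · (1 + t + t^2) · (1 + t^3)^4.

38

(1 + t^2)^3 has coefficients 1,0,3,0,3,0,1 for degrees 0…6.
(1 + t + t^2) has coefficients 1,1,1,0,0,0,0,0,0,0 for degrees 0…9.
Finally multiplying by (1 + t^3)^4, the product of all factors after the first has coefficients 1,1,1,4,4,4,6,6,6,4 for degrees 0…9.
[t^9] = 1·4 + 3·6 + 3·4 + 1·4 = 38.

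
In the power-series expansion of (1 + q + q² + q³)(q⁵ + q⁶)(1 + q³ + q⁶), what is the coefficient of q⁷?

2

(1 + q + q² + q³) has coefficients 1,1,1,1 for degrees 0…3.
(q⁵ + q⁶) has coefficients 0,0,0,0,0,1,1,0 for degrees 0…7.
Finally multiplying by (1 + q³ + q⁶), the product of all factors after the first has coefficients 0,0,0,0,0,1,1,0 for degrees 0…7.
[q⁷] = 1·0 + 1·1 + 1·1 + 1·0 = 2.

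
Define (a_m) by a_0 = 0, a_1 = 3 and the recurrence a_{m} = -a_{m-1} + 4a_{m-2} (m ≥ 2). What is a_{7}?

The ordinary generating function has denominator 1 + z - 4z^2.
Iterating the recurrence: a_0,…,a_{7} = 0, 3, -3, 15, -27, 87, -195, 543.

543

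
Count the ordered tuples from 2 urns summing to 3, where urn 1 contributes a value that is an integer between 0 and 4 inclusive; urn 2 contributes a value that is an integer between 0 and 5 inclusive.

4

The generating function for the choices is (1 + z + z^2 + z^3 + z^4)·(1 + z + z^2 + z^3 + z^4 + z^5); the count is [z^3].
(1 + z + z^2 + z^3 + z^4) has coefficients 1,1,1,1 for degrees 0…3.
(1 + z + z^2 + z^3 + z^4 + z^5) has coefficients 1,1,1,1 for degrees 0…3.
[z^3] = 1·1 + 1·1 + 1·1 + 1·1 = 4.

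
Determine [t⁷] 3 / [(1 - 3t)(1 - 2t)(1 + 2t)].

Partial fractions give a closed form: a_n = (27/5)·3^n + (-3)·2^n + (3/5)·(-2)^n.
At n = 7: a_7 = 11349.

11349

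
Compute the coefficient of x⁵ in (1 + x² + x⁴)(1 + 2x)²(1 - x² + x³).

(1 + x² + x⁴) has coefficients 1,0,1,0,1 for degrees 0…4.
(1 + 2x)² has coefficients 1,4,4,0,0,0 for degrees 0…5.
Finally multiplying by (1 - x² + x³), the product of all factors after the first has coefficients 1,4,3,-3,0,4 for degrees 0…5.
[x⁵] = 1·4 + 1·(-3) + 1·4 = 5.

5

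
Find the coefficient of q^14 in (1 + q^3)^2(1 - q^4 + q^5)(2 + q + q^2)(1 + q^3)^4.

(1 + q^3)^2 has coefficients 1,0,0,2,0,0,1 for degrees 0…6.
(1 - q^4 + q^5) has coefficients 1,0,0,0,-1,1,0,0,0,0,0,0,0,0,0 for degrees 0…14.
Multiplying by (2 + q + q^2) gives running coefficients 2,1,1,0,-2,1,0,1,0,0,0,0,0,0,0 for degrees 0…14.
Finally multiplying by (1 + q^3)^4, the product of all factors after the first has coefficients 2,1,1,8,2,5,12,-1,10,8,-4,10,2,-1,5 for degrees 0…14.
[q^14] = 1·5 + 2·10 + 1·10 = 35.

35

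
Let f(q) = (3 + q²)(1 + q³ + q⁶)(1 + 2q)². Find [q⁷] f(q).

(3 + q²) has coefficients 3,0,1 for degrees 0…2.
(1 + q³ + q⁶) has coefficients 1,0,0,1,0,0,1,0 for degrees 0…7.
Finally multiplying by (1 + 2q)², the product of all factors after the first has coefficients 1,4,4,1,4,4,1,4 for degrees 0…7.
[q⁷] = 3·4 + 1·4 = 16.

16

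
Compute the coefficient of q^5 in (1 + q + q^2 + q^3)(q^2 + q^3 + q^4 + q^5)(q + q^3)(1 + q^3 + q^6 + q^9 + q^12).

4

(1 + q + q^2 + q^3) has coefficients 1,1,1,1 for degrees 0…3.
(q^2 + q^3 + q^4 + q^5) has coefficients 0,0,1,1,1,1 for degrees 0…5.
Multiplying by (q + q^3) gives running coefficients 0,0,0,1,1,2 for degrees 0…5.
Finally multiplying by (1 + q^3 + q^6 + q^9 + q^12), the product of all factors after the first has coefficients 0,0,0,1,1,2 for degrees 0…5.
[q^5] = 1·2 + 1·1 + 1·1 + 1·0 = 4.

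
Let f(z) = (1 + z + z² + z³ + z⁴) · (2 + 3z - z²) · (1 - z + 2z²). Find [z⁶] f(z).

(1 + z + z² + z³ + z⁴) has coefficients 1,1,1,1,1 for degrees 0…4.
(2 + 3z - z²) has coefficients 2,3,-1,0,0,0,0 for degrees 0…6.
Finally multiplying by (1 - z + 2z²), the product of all factors after the first has coefficients 2,1,0,7,-2,0,0 for degrees 0…6.
[z⁶] = 1·0 + 1·0 + 1·(-2) + 1·7 + 1·0 = 5.

5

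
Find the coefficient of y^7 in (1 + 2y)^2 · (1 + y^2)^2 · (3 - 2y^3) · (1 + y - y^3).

-41

(1 + 2y)^2 has coefficients 1,4,4 for degrees 0…2.
(1 + y^2)^2 has coefficients 1,0,2,0,1,0,0,0 for degrees 0…7.
Multiplying by (3 - 2y^3) gives running coefficients 3,0,6,-2,3,-4,0,-2 for degrees 0…7.
Finally multiplying by (1 + y - y^3), the product of all factors after the first has coefficients 3,3,6,1,1,-7,-2,-5 for degrees 0…7.
[y^7] = 1·(-5) + 4·(-2) + 4·(-7) = -41.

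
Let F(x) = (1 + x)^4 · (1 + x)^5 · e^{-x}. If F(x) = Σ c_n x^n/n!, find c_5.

The EGF product rule gives c_5 = Σ_{k_1+k_2+k_3=5} C(5; k_1,k_2,k_3) · ∏ g_i(k_i), where (1+x)^4 gives the falling factorial (4)_k; (1+x)^5 gives the falling factorial (5)_k; e^{-x} gives (-1)^k.
g_1(k) for k = 0…5: 1, 4, 12, 24, 24, 0.
g_2(k) for k = 0…5: 1, 5, 20, 60, 120, 120.
g_3(k) for k = 0…5: 1, -1, 1, -1, 1, -1.
First combine the last two factors: h(k) = Σ_j C(k,j)·g_2(j)·g_3(k−j) for k = 0…5: 1, 4, 11, 14, -19, -56.
c_5 = Σ_k C(5,k)·g_1(k)·h(5−k) = 1·1·(-56) + 5·4·(-19) + 10·12·14 + 10·24·11 + 5·24·4 = −56 − 380 + 1680 + 2640 + 480 = 4364.

4364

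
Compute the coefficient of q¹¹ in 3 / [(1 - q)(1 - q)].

36

The denominator gives the recurrence a_n = 2a_(n−1) − a_(n−2) for n ≥ 2; the numerator fixes a_0 = 3, a_1 = 6.
Iterating: 3, 6, 9, 12, 15, 18, 21, 24, 27, 30, 33, 36, so a_11 = 36.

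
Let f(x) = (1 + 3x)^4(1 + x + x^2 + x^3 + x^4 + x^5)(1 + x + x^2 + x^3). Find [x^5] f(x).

(1 + 3x)^4 has coefficients 1,12,54,108,81 for degrees 0…4.
(1 + x + x^2 + x^3 + x^4 + x^5) has coefficients 1,1,1,1,1,1 for degrees 0…5.
Finally multiplying by (1 + x + x^2 + x^3), the product of all factors after the first has coefficients 1,2,3,4,4,4 for degrees 0…5.
[x^5] = 1·4 + 12·4 + 54·4 + 108·3 + 81·2 = 754.

754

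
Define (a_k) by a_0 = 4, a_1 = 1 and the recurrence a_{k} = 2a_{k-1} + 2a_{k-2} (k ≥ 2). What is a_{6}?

472

The ordinary generating function has denominator 1 - 2x - 2x^2.
Iterating the recurrence: a_0,…,a_{6} = 4, 1, 10, 22, 64, 172, 472.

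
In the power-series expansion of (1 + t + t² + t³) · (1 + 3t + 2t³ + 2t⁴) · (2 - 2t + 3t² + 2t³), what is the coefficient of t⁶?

33

(1 + t + t² + t³) has coefficients 1,1,1,1 for degrees 0…3.
(1 + 3t + 2t³ + 2t⁴) has coefficients 1,3,0,2,2,0,0 for degrees 0…6.
Finally multiplying by (2 - 2t + 3t² + 2t³), the product of all factors after the first has coefficients 2,4,-3,15,6,2,10 for degrees 0…6.
[t⁶] = 1·10 + 1·2 + 1·6 + 1·15 = 33.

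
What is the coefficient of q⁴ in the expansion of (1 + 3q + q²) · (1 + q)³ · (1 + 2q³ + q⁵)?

(1 + 3q + q²) has coefficients 1,3,1 for degrees 0…2.
(1 + q)³ has coefficients 1,3,3,1,0 for degrees 0…4.
Finally multiplying by (1 + 2q³ + q⁵), the product of all factors after the first has coefficients 1,3,3,3,6 for degrees 0…4.
[q⁴] = 1·6 + 3·3 + 1·3 = 18.

18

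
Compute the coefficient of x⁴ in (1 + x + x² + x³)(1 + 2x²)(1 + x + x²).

8

(1 + x + x² + x³) has coefficients 1,1,1,1 for degrees 0…3.
(1 + 2x²) has coefficients 1,0,2,0,0 for degrees 0…4.
Finally multiplying by (1 + x + x²), the product of all factors after the first has coefficients 1,1,3,2,2 for degrees 0…4.
[x⁴] = 1·2 + 1·2 + 1·3 + 1·1 = 8.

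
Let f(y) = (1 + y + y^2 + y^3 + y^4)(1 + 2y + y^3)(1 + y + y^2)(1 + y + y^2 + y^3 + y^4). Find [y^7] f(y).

45

(1 + y + y^2 + y^3 + y^4) has coefficients 1,1,1,1,1 for degrees 0…4.
(1 + 2y + y^3) has coefficients 1,2,0,1,0,0,0,0 for degrees 0…7.
Multiplying by (1 + y + y^2) gives running coefficients 1,3,3,3,1,1,0,0 for degrees 0…7.
Finally multiplying by (1 + y + y^2 + y^3 + y^4), the product of all factors after the first has coefficients 1,4,7,10,11,11,8,5 for degrees 0…7.
[y^7] = 1·5 + 1·8 + 1·11 + 1·11 + 1·10 = 45.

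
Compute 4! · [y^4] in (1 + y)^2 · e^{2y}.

128

The EGF product rule gives c_4 = Σ_{k_1+k_2=4} C(4; k_1,k_2) · ∏ g_i(k_i), where (1+y)^2 gives the falling factorial (2)_k; e^{2y} gives (2)^k.
g_1(k) for k = 0…4: 1, 2, 2, 0, 0.
g_2(k) for k = 0…4: 1, 2, 4, 8, 16.
c_4 = Σ_k C(4,k)·g_1(k)·g_2(4−k) = 1·1·16 + 4·2·8 + 6·2·4 = 16 + 64 + 48 = 128.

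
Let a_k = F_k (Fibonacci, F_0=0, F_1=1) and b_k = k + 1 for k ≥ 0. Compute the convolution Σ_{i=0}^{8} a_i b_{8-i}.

The convolution is the x^8 coefficient of A(x)B(x).
Σ = 0·9 + 1·8 + 1·7 + 2·6 + 3·5 + 5·4 + 8·3 + 13·2 + 21·1 = 133.

133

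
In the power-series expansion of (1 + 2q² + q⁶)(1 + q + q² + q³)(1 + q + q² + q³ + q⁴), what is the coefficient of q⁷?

9

(1 + 2q² + q⁶) has coefficients 1,0,2,0,0,0,1 for degrees 0…6.
(1 + q + q² + q³) has coefficients 1,1,1,1,0,0,0,0 for degrees 0…7.
Finally multiplying by (1 + q + q² + q³ + q⁴), the product of all factors after the first has coefficients 1,2,3,4,4,3,2,1 for degrees 0…7.
[q⁷] = 1·1 + 2·3 + 1·2 = 9.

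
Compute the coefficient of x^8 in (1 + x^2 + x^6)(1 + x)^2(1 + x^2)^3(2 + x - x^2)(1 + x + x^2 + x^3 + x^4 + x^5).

(1 + x^2 + x^6) has coefficients 1,0,1,0,0,0,1 for degrees 0…6.
(1 + x)^2 has coefficients 1,2,1,0,0,0,0,0,0 for degrees 0…8.
Multiplying by (1 + x^2)^3 gives running coefficients 1,2,4,6,6,6,4,2,1 for degrees 0…8.
Multiplying by (2 + x - x^2) gives running coefficients 2,5,9,14,14,12,8,2,0 for degrees 0…8.
Finally multiplying by (1 + x + x^2 + x^3 + x^4 + x^5), the product of all factors after the first has coefficients 2,7,16,30,44,56,62,59,50 for degrees 0…8.
[x^8] = 1·50 + 1·62 + 1·16 = 128.

128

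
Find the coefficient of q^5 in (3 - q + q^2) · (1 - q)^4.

(3 - q + q^2) has coefficients 3,-1,1 for degrees 0…2.
(1 - q)^4 has coefficients 1,-4,6,-4,1,0 for degrees 0…5.
[q^5] = 3·0 − 1·1 + 1·(-4) = -5.

-5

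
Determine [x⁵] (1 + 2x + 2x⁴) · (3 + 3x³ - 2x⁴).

-4

(1 + 2x + 2x⁴) has coefficients 1,2,0,0,2 for degrees 0…4.
(3 + 3x³ - 2x⁴) has coefficients 3,0,0,3,-2,0 for degrees 0…5.
[x⁵] = 1·0 + 2·(-2) + 2·0 = -4.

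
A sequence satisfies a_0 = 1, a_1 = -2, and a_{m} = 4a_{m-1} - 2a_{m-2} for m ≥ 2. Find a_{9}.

-57632

The ordinary generating function has denominator 1 - 4t + 2t^2.
Iterating the recurrence: a_0,…,a_{9} = 1, -2, -10, -36, -124, -424, -1448, -4944, -16880, -57632.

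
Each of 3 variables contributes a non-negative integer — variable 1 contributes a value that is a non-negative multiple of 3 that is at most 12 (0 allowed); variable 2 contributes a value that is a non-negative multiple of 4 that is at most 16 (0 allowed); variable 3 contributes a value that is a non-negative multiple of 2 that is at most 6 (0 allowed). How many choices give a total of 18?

6

The generating function for the choices is (1 + z^3 + z^6 + z^9 + z^12)·(1 + z^4 + z^8 + z^12 + z^16)·(1 + z^2 + z^4 + z^6); the count is [z^18].
(1 + z^3 + z^6 + z^9 + z^12) has coefficients 1,0,0,1,0,0,1,0,0,1,0,0,1 for degrees 0…12.
(1 + z^4 + z^8 + z^12 + z^16) has coefficients 1,0,0,0,1,0,0,0,1,0,0,0,1,0,0,0,1,0,0 for degrees 0…18.
Finally multiplying by (1 + z^2 + z^4 + z^6), the product of all factors after the first has coefficients 1,0,1,0,2,0,2,0,2,0,2,0,2,0,2,0,2,0,2 for degrees 0…18.
[z^18] = 1·2 + 1·0 + 1·2 + 1·0 + 1·2 = 6.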